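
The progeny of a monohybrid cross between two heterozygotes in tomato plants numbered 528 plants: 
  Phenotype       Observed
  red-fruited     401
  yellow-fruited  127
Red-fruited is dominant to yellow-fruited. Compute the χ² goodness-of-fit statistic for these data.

For a monohybrid cross between heterozygotes with complete dominance, the expected phenotypic ratio is 3:1.
The 3:1 ratio has 4 parts, so with N = 528 the expected counts are:
  red-fruited: 528 × 3/4 = 396
  yellow-fruited: 528 × 1/4 = 132
χ² = Σ (O − E)² / E
  red-fruited: (401 − 396)² / 396 = 0.0631
  yellow-fruited: (127 − 132)² / 132 = 0.1894
χ² = 0.0631 + 0.1894 = 0.2525 ≈ 0.253

0.253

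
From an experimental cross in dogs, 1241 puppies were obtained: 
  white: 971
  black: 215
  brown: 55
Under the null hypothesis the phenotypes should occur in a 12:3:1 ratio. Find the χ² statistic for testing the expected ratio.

Under the 12:3:1 hypothesis (Σ ratio = 16, N = 1241):
  white: 1241 × 12/16 = 930.75
  black: 1241 × 3/16 = 232.6875
  brown: 1241 × 1/16 = 77.5625
χ² = Σ (O − E)² / E
  white: (971 − 930.75)² / 930.75 = 1.7406
  black: (215 − 232.6875)² / 232.6875 = 1.3445
  brown: (55 − 77.5625)² / 77.5625 = 6.5633
χ² = 1.7406 + 1.3445 + 6.5633 = 9.6484 ≈ 9.648

9.648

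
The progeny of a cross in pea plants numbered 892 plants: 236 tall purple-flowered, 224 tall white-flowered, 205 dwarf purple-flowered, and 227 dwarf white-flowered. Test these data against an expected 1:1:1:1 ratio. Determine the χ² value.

2.287

Expected counts for N = 892 under a 1:1:1:1 ratio (total parts = 4):
  tall purple-flowered: 892 × 1/4 = 223
  tall white-flowered: 892 × 1/4 = 223
  dwarf purple-flowered: 892 × 1/4 = 223
  dwarf white-flowered: 892 × 1/4 = 223
χ² = Σ (O − E)² / E
  tall purple-flowered: (236 − 223)² / 223 = 0.7578
  tall white-flowered: (224 − 223)² / 223 = 0.0045
  dwarf purple-flowered: (205 − 223)² / 223 = 1.4529
  dwarf white-flowered: (227 − 223)² / 223 = 0.0717
χ² = 0.7578 + 0.0045 + 1.4529 + 0.0717 = 2.2869 ≈ 2.287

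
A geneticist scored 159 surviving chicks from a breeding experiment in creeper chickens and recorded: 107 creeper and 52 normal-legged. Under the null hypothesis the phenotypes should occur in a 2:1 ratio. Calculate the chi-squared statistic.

Total ratio parts = 3. Expected numbers out of 159:
  creeper: 159 × 2/3 = 106
  normal-legged: 159 × 1/3 = 53
χ² = Σ (O − E)² / E
  creeper: (107 − 106)² / 106 = 0.0094
  normal-legged: (52 − 53)² / 53 = 0.0189
χ² = 0.0094 + 0.0189 = 0.0283 ≈ 0.028

0.028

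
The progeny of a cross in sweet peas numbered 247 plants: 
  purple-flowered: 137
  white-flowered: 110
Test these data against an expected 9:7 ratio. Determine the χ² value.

0.062

Under the 9:7 hypothesis (Σ ratio = 16, N = 247):
  purple-flowered: 247 × 9/16 = 138.9375
  white-flowered: 247 × 7/16 = 108.0625
χ² = Σ (O − E)² / E
  purple-flowered: (137 − 138.9375)² / 138.9375 = 0.0270
  white-flowered: (110 − 108.0625)² / 108.0625 = 0.0347
χ² = 0.0270 + 0.0347 = 0.0617 ≈ 0.062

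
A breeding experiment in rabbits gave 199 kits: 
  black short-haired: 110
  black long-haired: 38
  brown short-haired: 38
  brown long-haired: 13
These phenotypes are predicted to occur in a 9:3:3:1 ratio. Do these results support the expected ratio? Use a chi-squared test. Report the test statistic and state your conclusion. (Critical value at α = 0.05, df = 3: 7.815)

0.084; consistent

Under the 9:3:3:1 hypothesis (Σ ratio = 16, N = 199):
  black short-haired: 199 × 9/16 = 111.9375
  black long-haired: 199 × 3/16 = 37.3125
  brown short-haired: 199 × 3/16 = 37.3125
  brown long-haired: 199 × 1/16 = 12.4375
χ² = Σ (O − E)² / E
  black short-haired: (110 − 111.9375)² / 111.9375 = 0.0335
  black long-haired: (38 − 37.3125)² / 37.3125 = 0.0127
  brown short-haired: (38 − 37.3125)² / 37.3125 = 0.0127
  brown long-haired: (13 − 12.4375)² / 12.4375 = 0.0254
χ² = 0.0335 + 0.0127 + 0.0127 + 0.0254 = 0.0843 ≈ 0.084
Degrees of freedom = 4 − 1 = 3; critical value at α = 0.05 is 7.815.
Since 0.084 < 7.815, we fail to reject the null hypothesis — the data are consistent with the 9:3:3:1 ratio.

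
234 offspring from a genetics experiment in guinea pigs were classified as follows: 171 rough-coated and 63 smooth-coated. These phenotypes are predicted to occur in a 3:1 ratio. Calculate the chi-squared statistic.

The 3:1 ratio has 4 parts, so with N = 234 the expected counts are:
  rough-coated: 234 × 3/4 = 175.5
  smooth-coated: 234 × 1/4 = 58.5
χ² = Σ (O − E)² / E
  rough-coated: (171 − 175.5)² / 175.5 = 0.1154
  smooth-coated: (63 − 58.5)² / 58.5 = 0.3462
χ² = 0.1154 + 0.3462 = 0.4616 ≈ 0.462

0.462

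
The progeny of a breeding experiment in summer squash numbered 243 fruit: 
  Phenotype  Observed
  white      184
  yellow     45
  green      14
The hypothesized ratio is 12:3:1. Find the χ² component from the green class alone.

Under the 12:3:1 hypothesis (Σ ratio = 16, N = 243):
  white: 243 × 12/16 = 182.25
  yellow: 243 × 3/16 = 45.5625
  green: 243 × 1/16 = 15.1875
Contribution of green: (14 − 15.1875)² / 15.1875 = 0.0928

0.093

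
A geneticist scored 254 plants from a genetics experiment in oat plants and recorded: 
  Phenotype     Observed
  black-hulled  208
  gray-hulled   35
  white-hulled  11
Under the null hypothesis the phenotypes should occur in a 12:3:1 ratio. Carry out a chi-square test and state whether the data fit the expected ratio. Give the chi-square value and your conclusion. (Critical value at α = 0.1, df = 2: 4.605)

Total ratio parts = 16. Expected numbers out of 254:
  black-hulled: 254 × 12/16 = 190.5
  gray-hulled: 254 × 3/16 = 47.625
  white-hulled: 254 × 1/16 = 15.875
χ² = Σ (O − E)² / E
  black-hulled: (208 − 190.5)² / 190.5 = 1.6076
  gray-hulled: (35 − 47.625)² / 47.625 = 3.3468
  white-hulled: (11 − 15.875)² / 15.875 = 1.4970
χ² = 1.6076 + 3.3468 + 1.4970 = 6.4514 ≈ 6.451
Degrees of freedom = 3 − 1 = 2; critical value at α = 0.1 is 4.605.
Since 6.451 > 4.605, we reject the null hypothesis — the data do not fit the 12:3:1 ratio.

6.451; not consistent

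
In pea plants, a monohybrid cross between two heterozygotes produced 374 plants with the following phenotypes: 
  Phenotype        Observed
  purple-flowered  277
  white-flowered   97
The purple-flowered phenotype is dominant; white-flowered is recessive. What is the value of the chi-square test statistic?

0.175

For a monohybrid cross between heterozygotes with complete dominance, the expected phenotypic ratio is 3:1.
Total ratio parts = 4. Expected numbers out of 374:
  purple-flowered: 374 × 3/4 = 280.5
  white-flowered: 374 × 1/4 = 93.5
χ² = Σ (O − E)² / E
  purple-flowered: (277 − 280.5)² / 280.5 = 0.0437
  white-flowered: (97 − 93.5)² / 93.5 = 0.1310
χ² = 0.0437 + 0.1310 = 0.1747 ≈ 0.175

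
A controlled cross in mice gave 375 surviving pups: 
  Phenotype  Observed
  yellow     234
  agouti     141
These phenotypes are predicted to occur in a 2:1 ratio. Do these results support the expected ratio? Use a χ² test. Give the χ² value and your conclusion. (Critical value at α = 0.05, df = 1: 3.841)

3.072; consistent

Expected counts for N = 375 under a 2:1 ratio (total parts = 3):
  yellow: 375 × 2/3 = 250
  agouti: 375 × 1/3 = 125
χ² = Σ (O − E)² / E
  yellow: (234 − 250)² / 250 = 1.0240
  agouti: (141 − 125)² / 125 = 2.0480
χ² = 1.0240 + 2.0480 = 3.072
Degrees of freedom = 2 − 1 = 1; critical value at α = 0.05 is 3.841.
Since 3.072 < 3.841, we fail to reject the null hypothesis — the data are consistent with the 2:1 ratio.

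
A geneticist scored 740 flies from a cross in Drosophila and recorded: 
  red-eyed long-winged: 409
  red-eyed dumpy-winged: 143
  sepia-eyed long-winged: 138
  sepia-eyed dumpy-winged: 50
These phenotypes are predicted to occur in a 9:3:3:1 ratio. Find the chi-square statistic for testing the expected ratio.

0.565

Total ratio parts = 16. Expected numbers out of 740:
  red-eyed long-winged: 740 × 9/16 = 416.25
  red-eyed dumpy-winged: 740 × 3/16 = 138.75
  sepia-eyed long-winged: 740 × 3/16 = 138.75
  sepia-eyed dumpy-winged: 740 × 1/16 = 46.25
χ² = Σ (O − E)² / E
  red-eyed long-winged: (409 − 416.25)² / 416.25 = 0.1263
  red-eyed dumpy-winged: (143 − 138.75)² / 138.75 = 0.1302
  sepia-eyed long-winged: (138 − 138.75)² / 138.75 = 0.0041
  sepia-eyed dumpy-winged: (50 − 46.25)² / 46.25 = 0.3041
χ² = 0.1263 + 0.1302 + 0.0041 + 0.3041 = 0.5647 ≈ 0.565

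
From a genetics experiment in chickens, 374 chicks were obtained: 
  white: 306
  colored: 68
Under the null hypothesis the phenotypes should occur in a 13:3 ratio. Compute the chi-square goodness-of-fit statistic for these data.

Under the 13:3 hypothesis (Σ ratio = 16, N = 374):
  white: 374 × 13/16 = 303.875
  colored: 374 × 3/16 = 70.125
χ² = Σ (O − E)² / E
  white: (306 − 303.875)² / 303.875 = 0.0149
  colored: (68 − 70.125)² / 70.125 = 0.0644
χ² = 0.0149 + 0.0644 = 0.0793 ≈ 0.079

0.079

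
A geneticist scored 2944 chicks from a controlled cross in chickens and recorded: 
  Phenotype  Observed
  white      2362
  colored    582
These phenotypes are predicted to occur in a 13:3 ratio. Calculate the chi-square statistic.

2.007

The 13:3 ratio has 16 parts, so with N = 2944 the expected counts are:
  white: 2944 × 13/16 = 2392
  colored: 2944 × 3/16 = 552
χ² = Σ (O − E)² / E
  white: (2362 − 2392)² / 2392 = 0.3763
  colored: (582 − 552)² / 552 = 1.6304
χ² = 0.3763 + 1.6304 = 2.0067 ≈ 2.007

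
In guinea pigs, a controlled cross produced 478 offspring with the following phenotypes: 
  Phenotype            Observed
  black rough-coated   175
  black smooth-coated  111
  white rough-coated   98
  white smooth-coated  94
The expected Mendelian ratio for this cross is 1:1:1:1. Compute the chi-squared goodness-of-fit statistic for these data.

35.690

The 1:1:1:1 ratio has 4 parts, so with N = 478 the expected counts are:
  black rough-coated: 478 × 1/4 = 119.5
  black smooth-coated: 478 × 1/4 = 119.5
  white rough-coated: 478 × 1/4 = 119.5
  white smooth-coated: 478 × 1/4 = 119.5
χ² = Σ (O − E)² / E
  black rough-coated: (175 − 119.5)² / 119.5 = 25.7762
  black smooth-coated: (111 − 119.5)² / 119.5 = 0.6046
  white rough-coated: (98 − 119.5)² / 119.5 = 3.8682
  white smooth-coated: (94 − 119.5)² / 119.5 = 5.4414
χ² = 25.7762 + 0.6046 + 3.8682 + 5.4414 = 35.6904 ≈ 35.690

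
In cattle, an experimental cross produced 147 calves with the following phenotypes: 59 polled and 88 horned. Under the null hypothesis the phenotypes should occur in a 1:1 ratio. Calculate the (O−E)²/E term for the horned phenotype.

Total ratio parts = 2. Expected numbers out of 147:
  polled: 147 × 1/2 = 73.5
  horned: 147 × 1/2 = 73.5
Contribution of horned: (88 − 73.5)² / 73.5 = 2.8605

2.861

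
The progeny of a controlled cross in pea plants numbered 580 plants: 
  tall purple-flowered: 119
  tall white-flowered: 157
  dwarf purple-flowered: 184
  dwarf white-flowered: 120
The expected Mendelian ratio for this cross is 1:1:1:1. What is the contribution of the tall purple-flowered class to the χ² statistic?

4.662

Expected counts for N = 580 under a 1:1:1:1 ratio (total parts = 4):
  tall purple-flowered: 580 × 1/4 = 145
  tall white-flowered: 580 × 1/4 = 145
  dwarf purple-flowered: 580 × 1/4 = 145
  dwarf white-flowered: 580 × 1/4 = 145
Contribution of tall purple-flowered: (119 − 145)² / 145 = 4.6621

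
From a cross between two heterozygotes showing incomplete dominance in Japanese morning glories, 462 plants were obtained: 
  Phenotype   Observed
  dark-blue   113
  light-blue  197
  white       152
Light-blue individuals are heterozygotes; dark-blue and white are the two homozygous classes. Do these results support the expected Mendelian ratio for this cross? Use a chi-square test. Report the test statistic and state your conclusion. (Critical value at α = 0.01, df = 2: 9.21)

16.593; not consistent

With incomplete dominance, a heterozygote × heterozygote cross gives a 1:2:1 phenotypic ratio.
The 1:2:1 ratio has 4 parts, so with N = 462 the expected counts are:
  dark-blue: 462 × 1/4 = 115.5
  light-blue: 462 × 2/4 = 231
  white: 462 × 1/4 = 115.5
χ² = Σ (O − E)² / E
  dark-blue: (113 − 115.5)² / 115.5 = 0.0541
  light-blue: (197 − 231)² / 231 = 5.0043
  white: (152 − 115.5)² / 115.5 = 11.5346
χ² = 0.0541 + 5.0043 + 11.5346 = 16.593
Degrees of freedom = 3 − 1 = 2; critical value at α = 0.01 is 9.21.
Since 16.593 > 9.21, we reject the null hypothesis — the data do not fit the 1:2:1 ratio.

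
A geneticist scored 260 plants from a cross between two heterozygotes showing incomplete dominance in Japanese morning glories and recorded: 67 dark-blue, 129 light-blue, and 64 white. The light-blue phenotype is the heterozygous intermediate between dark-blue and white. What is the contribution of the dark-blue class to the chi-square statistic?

With incomplete dominance, a heterozygote × heterozygote cross gives a 1:2:1 phenotypic ratio.
The 1:2:1 ratio has 4 parts, so with N = 260 the expected counts are:
  dark-blue: 260 × 1/4 = 65
  light-blue: 260 × 2/4 = 130
  white: 260 × 1/4 = 65
Contribution of dark-blue: (67 − 65)² / 65 = 0.0615

0.062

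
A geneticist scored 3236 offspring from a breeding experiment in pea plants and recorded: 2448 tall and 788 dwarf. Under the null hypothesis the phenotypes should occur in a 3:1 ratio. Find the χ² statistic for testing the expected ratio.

The 3:1 ratio has 4 parts, so with N = 3236 the expected counts are:
  tall: 3236 × 3/4 = 2427
  dwarf: 3236 × 1/4 = 809
χ² = Σ (O − E)² / E
  tall: (2448 − 2427)² / 2427 = 0.1817
  dwarf: (788 − 809)² / 809 = 0.5451
χ² = 0.1817 + 0.5451 = 0.7268 ≈ 0.727

0.727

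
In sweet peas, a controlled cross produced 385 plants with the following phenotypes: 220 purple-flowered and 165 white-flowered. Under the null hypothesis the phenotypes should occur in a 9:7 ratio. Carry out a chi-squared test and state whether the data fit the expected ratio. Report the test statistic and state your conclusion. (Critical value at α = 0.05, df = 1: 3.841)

Expected counts for N = 385 under a 9:7 ratio (total parts = 16):
  purple-flowered: 385 × 9/16 = 216.5625
  white-flowered: 385 × 7/16 = 168.4375
χ² = Σ (O − E)² / E
  purple-flowered: (220 − 216.5625)² / 216.5625 = 0.0546
  white-flowered: (165 − 168.4375)² / 168.4375 = 0.0702
χ² = 0.0546 + 0.0702 = 0.1248 ≈ 0.125
Degrees of freedom = 2 − 1 = 1; critical value at α = 0.05 is 3.841.
Since 0.125 < 3.841, we fail to reject the null hypothesis — the data are consistent with the 9:7 ratio.

0.125; consistent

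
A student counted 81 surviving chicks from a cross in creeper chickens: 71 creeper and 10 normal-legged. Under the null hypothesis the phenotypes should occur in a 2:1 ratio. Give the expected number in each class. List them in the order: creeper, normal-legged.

54, 27

Expected counts for N = 81 under a 2:1 ratio (total parts = 3):
  creeper: 81 × 2/3 = 54
  normal-legged: 81 × 1/3 = 27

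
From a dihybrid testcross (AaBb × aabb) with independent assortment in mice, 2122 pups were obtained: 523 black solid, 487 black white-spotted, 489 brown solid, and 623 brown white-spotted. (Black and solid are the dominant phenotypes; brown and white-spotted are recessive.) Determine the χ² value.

23.048

A dihybrid testcross with independent assortment gives a 1:1:1:1 ratio.
Expected counts for N = 2122 under a 1:1:1:1 ratio (total parts = 4):
  black solid: 2122 × 1/4 = 530.5
  black white-spotted: 2122 × 1/4 = 530.5
  brown solid: 2122 × 1/4 = 530.5
  brown white-spotted: 2122 × 1/4 = 530.5
χ² = Σ (O − E)² / E
  black solid: (523 − 530.5)² / 530.5 = 0.1060
  black white-spotted: (487 − 530.5)² / 530.5 = 3.5669
  brown solid: (489 − 530.5)² / 530.5 = 3.2465
  brown white-spotted: (623 − 530.5)² / 530.5 = 16.1287
χ² = 0.1060 + 3.5669 + 3.2465 + 16.1287 = 23.0481 ≈ 23.048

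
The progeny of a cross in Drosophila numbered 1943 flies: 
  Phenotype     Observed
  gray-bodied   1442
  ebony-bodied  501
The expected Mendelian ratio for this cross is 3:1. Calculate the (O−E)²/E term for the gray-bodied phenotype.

0.160

Expected counts for N = 1943 under a 3:1 ratio (total parts = 4):
  gray-bodied: 1943 × 3/4 = 1457.25
  ebony-bodied: 1943 × 1/4 = 485.75
Contribution of gray-bodied: (1442 − 1457.25)² / 1457.25 = 0.1596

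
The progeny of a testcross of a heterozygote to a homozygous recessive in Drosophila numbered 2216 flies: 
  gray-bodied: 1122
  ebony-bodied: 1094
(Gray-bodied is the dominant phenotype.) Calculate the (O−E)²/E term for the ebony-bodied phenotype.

0.177

A testcross of a heterozygote (Aa × aa) gives a 1:1 phenotypic ratio.
Total ratio parts = 2. Expected numbers out of 2216:
  gray-bodied: 2216 × 1/2 = 1108
  ebony-bodied: 2216 × 1/2 = 1108
Contribution of ebony-bodied: (1094 − 1108)² / 1108 = 0.1769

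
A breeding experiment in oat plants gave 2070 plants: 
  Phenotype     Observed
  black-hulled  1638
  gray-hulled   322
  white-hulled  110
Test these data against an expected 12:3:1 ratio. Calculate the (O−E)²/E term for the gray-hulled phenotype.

11.266

Total ratio parts = 16. Expected numbers out of 2070:
  black-hulled: 2070 × 12/16 = 1552.5
  gray-hulled: 2070 × 3/16 = 388.125
  white-hulled: 2070 × 1/16 = 129.375
Contribution of gray-hulled: (322 − 388.125)² / 388.125 = 11.2657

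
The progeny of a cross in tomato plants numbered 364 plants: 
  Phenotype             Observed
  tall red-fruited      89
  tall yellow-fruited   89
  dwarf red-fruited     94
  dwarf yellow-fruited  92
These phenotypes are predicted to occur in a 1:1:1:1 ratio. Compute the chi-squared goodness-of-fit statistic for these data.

0.198

The 1:1:1:1 ratio has 4 parts, so with N = 364 the expected counts are:
  tall red-fruited: 364 × 1/4 = 91
  tall yellow-fruited: 364 × 1/4 = 91
  dwarf red-fruited: 364 × 1/4 = 91
  dwarf yellow-fruited: 364 × 1/4 = 91
χ² = Σ (O − E)² / E
  tall red-fruited: (89 − 91)² / 91 = 0.0440
  tall yellow-fruited: (89 − 91)² / 91 = 0.0440
  dwarf red-fruited: (94 − 91)² / 91 = 0.0989
  dwarf yellow-fruited: (92 − 91)² / 91 = 0.0110
χ² = 0.0440 + 0.0440 + 0.0989 + 0.0110 = 0.1979 ≈ 0.198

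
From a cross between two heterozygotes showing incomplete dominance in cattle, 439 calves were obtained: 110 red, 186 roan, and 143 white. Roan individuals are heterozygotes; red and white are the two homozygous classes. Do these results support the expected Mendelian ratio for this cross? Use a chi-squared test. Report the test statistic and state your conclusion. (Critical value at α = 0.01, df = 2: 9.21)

15.187; not consistent

With incomplete dominance, a heterozygote × heterozygote cross gives a 1:2:1 phenotypic ratio.
The 1:2:1 ratio has 4 parts, so with N = 439 the expected counts are:
  red: 439 × 1/4 = 109.75
  roan: 439 × 2/4 = 219.5
  white: 439 × 1/4 = 109.75
χ² = Σ (O − E)² / E
  red: (110 − 109.75)² / 109.75 = 0.0006
  roan: (186 − 219.5)² / 219.5 = 5.1128
  white: (143 − 109.75)² / 109.75 = 10.0735
χ² = 0.0006 + 5.1128 + 10.0735 = 15.1869 ≈ 15.187
Degrees of freedom = 3 − 1 = 2; critical value at α = 0.01 is 9.21.
Since 15.187 > 9.21, we reject the null hypothesis — the data do not fit the 1:2:1 ratio.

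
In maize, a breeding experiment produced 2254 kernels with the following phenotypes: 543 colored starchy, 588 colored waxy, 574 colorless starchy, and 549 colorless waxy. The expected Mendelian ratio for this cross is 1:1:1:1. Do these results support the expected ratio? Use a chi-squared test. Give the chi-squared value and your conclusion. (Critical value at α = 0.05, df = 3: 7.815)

Expected counts for N = 2254 under a 1:1:1:1 ratio (total parts = 4):
  colored starchy: 2254 × 1/4 = 563.5
  colored waxy: 2254 × 1/4 = 563.5
  colorless starchy: 2254 × 1/4 = 563.5
  colorless waxy: 2254 × 1/4 = 563.5
χ² = Σ (O − E)² / E
  colored starchy: (543 − 563.5)² / 563.5 = 0.7458
  colored waxy: (588 − 563.5)² / 563.5 = 1.0652
  colorless starchy: (574 − 563.5)² / 563.5 = 0.1957
  colorless waxy: (549 − 563.5)² / 563.5 = 0.3731
χ² = 0.7458 + 1.0652 + 0.1957 + 0.3731 = 2.3798 ≈ 2.380
Degrees of freedom = 4 − 1 = 3; critical value at α = 0.05 is 7.815.
Since 2.380 < 7.815, we fail to reject the null hypothesis — the data are consistent with the 1:1:1:1 ratio.

2.380; consistent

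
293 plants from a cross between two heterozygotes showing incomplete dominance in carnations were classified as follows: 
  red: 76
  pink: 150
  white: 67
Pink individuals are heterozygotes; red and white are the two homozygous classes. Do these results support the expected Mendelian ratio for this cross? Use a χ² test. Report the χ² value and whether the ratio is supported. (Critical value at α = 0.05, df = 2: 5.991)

0.720; consistent

With incomplete dominance, a heterozygote × heterozygote cross gives a 1:2:1 phenotypic ratio.
The 1:2:1 ratio has 4 parts, so with N = 293 the expected counts are:
  red: 293 × 1/4 = 73.25
  pink: 293 × 2/4 = 146.5
  white: 293 × 1/4 = 73.25
χ² = Σ (O − E)² / E
  red: (76 − 73.25)² / 73.25 = 0.1032
  pink: (150 − 146.5)² / 146.5 = 0.0836
  white: (67 − 73.25)² / 73.25 = 0.5333
χ² = 0.1032 + 0.0836 + 0.5333 = 0.7201 ≈ 0.720
Degrees of freedom = 3 − 1 = 2; critical value at α = 0.05 is 5.991.
Since 0.720 < 5.991, we fail to reject the null hypothesis — the data are consistent with the 1:2:1 ratio.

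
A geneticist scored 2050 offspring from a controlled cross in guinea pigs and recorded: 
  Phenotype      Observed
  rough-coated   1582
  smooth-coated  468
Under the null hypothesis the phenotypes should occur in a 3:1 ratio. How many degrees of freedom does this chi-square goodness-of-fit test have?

1

A goodness-of-fit test with 2 phenotype classes has df = 2 − 1 = 1.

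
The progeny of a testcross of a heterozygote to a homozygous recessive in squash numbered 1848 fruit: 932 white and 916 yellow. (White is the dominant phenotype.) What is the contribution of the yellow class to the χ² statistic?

0.069

A testcross of a heterozygote (Aa × aa) gives a 1:1 phenotypic ratio.
Total ratio parts = 2. Expected numbers out of 1848:
  white: 1848 × 1/2 = 924
  yellow: 1848 × 1/2 = 924
Contribution of yellow: (916 − 924)² / 924 = 0.0693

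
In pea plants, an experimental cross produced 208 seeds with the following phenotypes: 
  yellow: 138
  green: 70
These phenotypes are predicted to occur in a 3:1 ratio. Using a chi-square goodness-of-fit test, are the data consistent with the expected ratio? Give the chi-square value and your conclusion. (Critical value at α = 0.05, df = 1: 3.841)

The 3:1 ratio has 4 parts, so with N = 208 the expected counts are:
  yellow: 208 × 3/4 = 156
  green: 208 × 1/4 = 52
χ² = Σ (O − E)² / E
  yellow: (138 − 156)² / 156 = 2.0769
  green: (70 − 52)² / 52 = 6.2308
χ² = 2.0769 + 6.2308 = 8.3077 ≈ 8.308
Degrees of freedom = 2 − 1 = 1; critical value at α = 0.05 is 3.841.
Since 8.308 > 3.841, we reject the null hypothesis — the data do not fit the 3:1 ratio.

8.308; not consistent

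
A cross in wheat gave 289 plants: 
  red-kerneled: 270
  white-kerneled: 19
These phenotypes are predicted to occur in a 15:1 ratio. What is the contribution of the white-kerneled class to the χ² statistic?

Total ratio parts = 16. Expected numbers out of 289:
  red-kerneled: 289 × 15/16 = 270.9375
  white-kerneled: 289 × 1/16 = 18.0625
Contribution of white-kerneled: (19 − 18.0625)² / 18.0625 = 0.0487

0.049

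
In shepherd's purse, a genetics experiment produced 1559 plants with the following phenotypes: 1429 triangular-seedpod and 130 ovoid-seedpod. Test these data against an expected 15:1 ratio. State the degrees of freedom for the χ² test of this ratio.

1

A goodness-of-fit test with 2 phenotype classes has df = 2 − 1 = 1.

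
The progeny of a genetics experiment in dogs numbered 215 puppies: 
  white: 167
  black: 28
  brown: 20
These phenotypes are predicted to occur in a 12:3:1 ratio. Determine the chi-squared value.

Under the 12:3:1 hypothesis (Σ ratio = 16, N = 215):
  white: 215 × 12/16 = 161.25
  black: 215 × 3/16 = 40.3125
  brown: 215 × 1/16 = 13.4375
χ² = Σ (O − E)² / E
  white: (167 − 161.25)² / 161.25 = 0.2050
  black: (28 − 40.3125)² / 40.3125 = 3.7606
  brown: (20 − 13.4375)² / 13.4375 = 3.2049
χ² = 0.2050 + 3.7606 + 3.2049 = 7.1705 ≈ 7.171

7.171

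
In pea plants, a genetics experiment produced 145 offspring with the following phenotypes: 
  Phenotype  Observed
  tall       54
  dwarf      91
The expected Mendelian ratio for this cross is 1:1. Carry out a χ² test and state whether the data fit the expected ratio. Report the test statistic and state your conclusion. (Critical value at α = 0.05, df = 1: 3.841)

Expected counts for N = 145 under a 1:1 ratio (total parts = 2):
  tall: 145 × 1/2 = 72.5
  dwarf: 145 × 1/2 = 72.5
χ² = Σ (O − E)² / E
  tall: (54 − 72.5)² / 72.5 = 4.7207
  dwarf: (91 − 72.5)² / 72.5 = 4.7207
χ² = 4.7207 + 4.7207 = 9.4414 ≈ 9.441
Degrees of freedom = 2 − 1 = 1; critical value at α = 0.05 is 3.841.
Since 9.441 > 3.841, we reject the null hypothesis — the data do not fit the 1:1 ratio.

9.441; not consistent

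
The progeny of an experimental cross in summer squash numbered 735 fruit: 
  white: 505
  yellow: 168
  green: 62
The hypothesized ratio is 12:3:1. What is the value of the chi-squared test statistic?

16.109

Expected counts for N = 735 under a 12:3:1 ratio (total parts = 16):
  white: 735 × 12/16 = 551.25
  yellow: 735 × 3/16 = 137.8125
  green: 735 × 1/16 = 45.9375
χ² = Σ (O − E)² / E
  white: (505 − 551.25)² / 551.25 = 3.8804
  yellow: (168 − 137.8125)² / 137.8125 = 6.6125
  green: (62 − 45.9375)² / 45.9375 = 5.6164
χ² = 3.8804 + 6.6125 + 5.6164 = 16.1093 ≈ 16.109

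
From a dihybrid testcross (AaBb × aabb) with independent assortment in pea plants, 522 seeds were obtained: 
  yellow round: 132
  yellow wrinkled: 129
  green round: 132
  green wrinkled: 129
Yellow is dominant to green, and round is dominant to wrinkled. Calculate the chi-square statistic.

A dihybrid testcross with independent assortment gives a 1:1:1:1 ratio.
The 1:1:1:1 ratio has 4 parts, so with N = 522 the expected counts are:
  yellow round: 522 × 1/4 = 130.5
  yellow wrinkled: 522 × 1/4 = 130.5
  green round: 522 × 1/4 = 130.5
  green wrinkled: 522 × 1/4 = 130.5
χ² = Σ (O − E)² / E
  yellow round: (132 − 130.5)² / 130.5 = 0.0172
  yellow wrinkled: (129 − 130.5)² / 130.5 = 0.0172
  green round: (132 − 130.5)² / 130.5 = 0.0172
  green wrinkled: (129 − 130.5)² / 130.5 = 0.0172
χ² = 0.0172 + 0.0172 + 0.0172 + 0.0172 = 0.0688 ≈ 0.069

0.069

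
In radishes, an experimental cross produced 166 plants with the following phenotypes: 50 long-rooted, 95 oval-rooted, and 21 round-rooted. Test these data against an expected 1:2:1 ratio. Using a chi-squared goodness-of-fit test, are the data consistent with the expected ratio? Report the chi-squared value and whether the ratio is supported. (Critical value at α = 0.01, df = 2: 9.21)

The 1:2:1 ratio has 4 parts, so with N = 166 the expected counts are:
  long-rooted: 166 × 1/4 = 41.5
  oval-rooted: 166 × 2/4 = 83
  round-rooted: 166 × 1/4 = 41.5
χ² = Σ (O − E)² / E
  long-rooted: (50 − 41.5)² / 41.5 = 1.7410
  oval-rooted: (95 − 83)² / 83 = 1.7349
  round-rooted: (21 − 41.5)² / 41.5 = 10.1265
χ² = 1.7410 + 1.7349 + 10.1265 = 13.6024 ≈ 13.602
Degrees of freedom = 3 − 1 = 2; critical value at α = 0.01 is 9.21.
Since 13.602 > 9.21, we reject the null hypothesis — the data do not fit the 1:2:1 ratio.

13.602; not consistent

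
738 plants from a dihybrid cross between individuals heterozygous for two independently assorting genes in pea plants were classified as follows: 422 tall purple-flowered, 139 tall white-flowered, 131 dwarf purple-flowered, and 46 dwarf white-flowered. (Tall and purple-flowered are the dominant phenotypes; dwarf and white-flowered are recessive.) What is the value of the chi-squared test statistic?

A dihybrid F₂ with independent assortment and complete dominance at both loci gives a 9:3:3:1 phenotypic ratio.
Total ratio parts = 16. Expected numbers out of 738:
  tall purple-flowered: 738 × 9/16 = 415.125
  tall white-flowered: 738 × 3/16 = 138.375
  dwarf purple-flowered: 738 × 3/16 = 138.375
  dwarf white-flowered: 738 × 1/16 = 46.125
χ² = Σ (O − E)² / E
  tall purple-flowered: (422 − 415.125)² / 415.125 = 0.1139
  tall white-flowered: (139 − 138.375)² / 138.375 = 0.0028
  dwarf purple-flowered: (131 − 138.375)² / 138.375 = 0.3931
  dwarf white-flowered: (46 − 46.125)² / 46.125 = 0.0003
χ² = 0.1139 + 0.0028 + 0.3931 + 0.0003 = 0.5101 ≈ 0.510

0.510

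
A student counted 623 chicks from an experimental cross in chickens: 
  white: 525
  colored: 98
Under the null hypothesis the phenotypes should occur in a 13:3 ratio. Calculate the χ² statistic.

3.729

Expected counts for N = 623 under a 13:3 ratio (total parts = 16):
  white: 623 × 13/16 = 506.1875
  colored: 623 × 3/16 = 116.8125
χ² = Σ (O − E)² / E
  white: (525 − 506.1875)² / 506.1875 = 0.6992
  colored: (98 − 116.8125)² / 116.8125 = 3.0297
χ² = 0.6992 + 3.0297 = 3.7289 ≈ 3.729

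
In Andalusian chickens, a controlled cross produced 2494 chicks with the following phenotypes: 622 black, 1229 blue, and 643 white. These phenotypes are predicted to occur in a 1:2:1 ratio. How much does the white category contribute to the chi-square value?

0.610

Expected counts for N = 2494 under a 1:2:1 ratio (total parts = 4):
  black: 2494 × 1/4 = 623.5
  blue: 2494 × 2/4 = 1247
  white: 2494 × 1/4 = 623.5
Contribution of white: (643 − 623.5)² / 623.5 = 0.6099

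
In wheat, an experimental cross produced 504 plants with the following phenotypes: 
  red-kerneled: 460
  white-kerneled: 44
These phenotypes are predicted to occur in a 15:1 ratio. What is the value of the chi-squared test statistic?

5.291

Under the 15:1 hypothesis (Σ ratio = 16, N = 504):
  red-kerneled: 504 × 15/16 = 472.5
  white-kerneled: 504 × 1/16 = 31.5
χ² = Σ (O − E)² / E
  red-kerneled: (460 − 472.5)² / 472.5 = 0.3307
  white-kerneled: (44 − 31.5)² / 31.5 = 4.9603
χ² = 0.3307 + 4.9603 = 5.291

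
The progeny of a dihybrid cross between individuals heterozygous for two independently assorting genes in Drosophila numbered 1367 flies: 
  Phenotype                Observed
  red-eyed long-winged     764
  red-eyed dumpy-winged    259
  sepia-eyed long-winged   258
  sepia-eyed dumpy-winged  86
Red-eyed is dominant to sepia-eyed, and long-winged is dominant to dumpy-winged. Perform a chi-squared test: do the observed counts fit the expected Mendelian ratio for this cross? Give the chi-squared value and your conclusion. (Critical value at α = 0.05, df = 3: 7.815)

A dihybrid F₂ with independent assortment and complete dominance at both loci gives a 9:3:3:1 phenotypic ratio.
Expected counts for N = 1367 under a 9:3:3:1 ratio (total parts = 16):
  red-eyed long-winged: 1367 × 9/16 = 768.9375
  red-eyed dumpy-winged: 1367 × 3/16 = 256.3125
  sepia-eyed long-winged: 1367 × 3/16 = 256.3125
  sepia-eyed dumpy-winged: 1367 × 1/16 = 85.4375
χ² = Σ (O − E)² / E
  red-eyed long-winged: (764 − 768.9375)² / 768.9375 = 0.0317
  red-eyed dumpy-winged: (259 − 256.3125)² / 256.3125 = 0.0282
  sepia-eyed long-winged: (258 − 256.3125)² / 256.3125 = 0.0111
  sepia-eyed dumpy-winged: (86 − 85.4375)² / 85.4375 = 0.0037
χ² = 0.0317 + 0.0282 + 0.0111 + 0.0037 = 0.0747 ≈ 0.075
Degrees of freedom = 4 − 1 = 3; critical value at α = 0.05 is 7.815.
Since 0.075 < 7.815, we fail to reject the null hypothesis — the data are consistent with the 9:3:3:1 ratio.

0.075; consistent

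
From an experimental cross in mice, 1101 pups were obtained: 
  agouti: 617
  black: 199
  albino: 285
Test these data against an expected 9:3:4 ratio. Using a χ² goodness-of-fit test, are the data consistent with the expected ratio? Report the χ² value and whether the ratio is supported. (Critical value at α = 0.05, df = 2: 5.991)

0.622; consistent

The 9:3:4 ratio has 16 parts, so with N = 1101 the expected counts are:
  agouti: 1101 × 9/16 = 619.3125
  black: 1101 × 3/16 = 206.4375
  albino: 1101 × 4/16 = 275.25
χ² = Σ (O − E)² / E
  agouti: (617 − 619.3125)² / 619.3125 = 0.0086
  black: (199 − 206.4375)² / 206.4375 = 0.2680
  albino: (285 − 275.25)² / 275.25 = 0.3454
χ² = 0.0086 + 0.2680 + 0.3454 = 0.622
Degrees of freedom = 3 − 1 = 2; critical value at α = 0.05 is 5.991.
Since 0.622 < 5.991, we fail to reject the null hypothesis — the data are consistent with the 9:3:4 ratio.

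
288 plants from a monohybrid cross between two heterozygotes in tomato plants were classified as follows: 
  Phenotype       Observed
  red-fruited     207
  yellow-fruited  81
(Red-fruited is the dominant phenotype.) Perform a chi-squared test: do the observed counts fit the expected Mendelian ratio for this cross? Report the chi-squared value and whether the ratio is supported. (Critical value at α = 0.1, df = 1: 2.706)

For a monohybrid cross between heterozygotes with complete dominance, the expected phenotypic ratio is 3:1.
Under the 3:1 hypothesis (Σ ratio = 4, N = 288):
  red-fruited: 288 × 3/4 = 216
  yellow-fruited: 288 × 1/4 = 72
χ² = Σ (O − E)² / E
  red-fruited: (207 − 216)² / 216 = 0.3750
  yellow-fruited: (81 − 72)² / 72 = 1.1250
χ² = 0.3750 + 1.1250 = 1.500
Degrees of freedom = 2 − 1 = 1; critical value at α = 0.1 is 2.706.
Since 1.500 < 2.706, we fail to reject the null hypothesis — the data are consistent with the 3:1 ratio.

1.500; consistent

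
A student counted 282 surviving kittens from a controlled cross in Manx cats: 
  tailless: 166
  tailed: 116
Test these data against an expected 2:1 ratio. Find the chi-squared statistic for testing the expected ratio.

7.723

Total ratio parts = 3. Expected numbers out of 282:
  tailless: 282 × 2/3 = 188
  tailed: 282 × 1/3 = 94
χ² = Σ (O − E)² / E
  tailless: (166 − 188)² / 188 = 2.5745
  tailed: (116 − 94)² / 94 = 5.1489
χ² = 2.5745 + 5.1489 = 7.7234 ≈ 7.723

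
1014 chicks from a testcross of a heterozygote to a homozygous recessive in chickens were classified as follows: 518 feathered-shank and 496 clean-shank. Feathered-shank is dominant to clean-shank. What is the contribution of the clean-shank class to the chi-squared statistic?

A testcross of a heterozygote (Aa × aa) gives a 1:1 phenotypic ratio.
Total ratio parts = 2. Expected numbers out of 1014:
  feathered-shank: 1014 × 1/2 = 507
  clean-shank: 1014 × 1/2 = 507
Contribution of clean-shank: (496 − 507)² / 507 = 0.2387

0.239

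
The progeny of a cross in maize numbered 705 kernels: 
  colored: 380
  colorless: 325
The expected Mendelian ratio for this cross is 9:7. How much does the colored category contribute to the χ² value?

Under the 9:7 hypothesis (Σ ratio = 16, N = 705):
  colored: 705 × 9/16 = 396.5625
  colorless: 705 × 7/16 = 308.4375
Contribution of colored: (380 − 396.5625)² / 396.5625 = 0.6917

0.692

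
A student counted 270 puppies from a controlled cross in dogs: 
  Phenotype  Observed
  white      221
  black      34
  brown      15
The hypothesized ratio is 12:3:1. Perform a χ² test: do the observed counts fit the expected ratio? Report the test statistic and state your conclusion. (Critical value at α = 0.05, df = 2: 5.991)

7.358; not consistent

Under the 12:3:1 hypothesis (Σ ratio = 16, N = 270):
  white: 270 × 12/16 = 202.5
  black: 270 × 3/16 = 50.625
  brown: 270 × 1/16 = 16.875
χ² = Σ (O − E)² / E
  white: (221 − 202.5)² / 202.5 = 1.6901
  black: (34 − 50.625)² / 50.625 = 5.4596
  brown: (15 − 16.875)² / 16.875 = 0.2083
χ² = 1.6901 + 5.4596 + 0.2083 = 7.358
Degrees of freedom = 3 − 1 = 2; critical value at α = 0.05 is 5.991.
Since 7.358 > 5.991, we reject the null hypothesis — the data do not fit the 12:3:1 ratio.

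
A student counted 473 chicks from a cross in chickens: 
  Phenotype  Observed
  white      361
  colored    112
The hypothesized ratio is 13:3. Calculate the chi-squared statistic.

7.542

Total ratio parts = 16. Expected numbers out of 473:
  white: 473 × 13/16 = 384.3125
  colored: 473 × 3/16 = 88.6875
χ² = Σ (O − E)² / E
  white: (361 − 384.3125)² / 384.3125 = 1.4141
  colored: (112 − 88.6875)² / 88.6875 = 6.1280
χ² = 1.4141 + 6.1280 = 7.5421 ≈ 7.542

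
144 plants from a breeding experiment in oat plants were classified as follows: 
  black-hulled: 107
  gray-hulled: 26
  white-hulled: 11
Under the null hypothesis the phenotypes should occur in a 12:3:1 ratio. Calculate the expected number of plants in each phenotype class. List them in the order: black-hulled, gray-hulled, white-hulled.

108, 27, 9

Total ratio parts = 16. Expected numbers out of 144:
  black-hulled: 144 × 12/16 = 108
  gray-hulled: 144 × 3/16 = 27
  white-hulled: 144 × 1/16 = 9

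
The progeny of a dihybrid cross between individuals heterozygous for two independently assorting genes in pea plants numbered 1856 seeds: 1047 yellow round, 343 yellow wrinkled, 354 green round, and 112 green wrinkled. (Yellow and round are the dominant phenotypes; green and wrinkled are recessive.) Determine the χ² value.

0.322

A dihybrid F₂ with independent assortment and complete dominance at both loci gives a 9:3:3:1 phenotypic ratio.
Total ratio parts = 16. Expected numbers out of 1856:
  yellow round: 1856 × 9/16 = 1044
  yellow wrinkled: 1856 × 3/16 = 348
  green round: 1856 × 3/16 = 348
  green wrinkled: 1856 × 1/16 = 116
χ² = Σ (O − E)² / E
  yellow round: (1047 − 1044)² / 1044 = 0.0086
  yellow wrinkled: (343 − 348)² / 348 = 0.0718
  green round: (354 − 348)² / 348 = 0.1034
  green wrinkled: (112 − 116)² / 116 = 0.1379
χ² = 0.0086 + 0.0718 + 0.1034 + 0.1379 = 0.3217 ≈ 0.322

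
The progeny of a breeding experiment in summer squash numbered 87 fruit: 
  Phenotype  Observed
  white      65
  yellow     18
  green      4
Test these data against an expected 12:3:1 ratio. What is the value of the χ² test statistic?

Total ratio parts = 16. Expected numbers out of 87:
  white: 87 × 12/16 = 65.25
  yellow: 87 × 3/16 = 16.3125
  green: 87 × 1/16 = 5.4375
χ² = Σ (O − E)² / E
  white: (65 − 65.25)² / 65.25 = 0.0010
  yellow: (18 − 16.3125)² / 16.3125 = 0.1746
  green: (4 − 5.4375)² / 5.4375 = 0.3800
χ² = 0.0010 + 0.1746 + 0.3800 = 0.5556 ≈ 0.556

0.556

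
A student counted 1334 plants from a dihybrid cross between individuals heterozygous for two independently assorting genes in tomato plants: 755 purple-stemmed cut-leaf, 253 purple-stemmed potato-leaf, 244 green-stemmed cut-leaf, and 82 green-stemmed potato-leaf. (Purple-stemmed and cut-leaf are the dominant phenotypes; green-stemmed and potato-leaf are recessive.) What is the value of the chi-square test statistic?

A dihybrid F₂ with independent assortment and complete dominance at both loci gives a 9:3:3:1 phenotypic ratio.
Expected counts for N = 1334 under a 9:3:3:1 ratio (total parts = 16):
  purple-stemmed cut-leaf: 1334 × 9/16 = 750.375
  purple-stemmed potato-leaf: 1334 × 3/16 = 250.125
  green-stemmed cut-leaf: 1334 × 3/16 = 250.125
  green-stemmed potato-leaf: 1334 × 1/16 = 83.375
χ² = Σ (O − E)² / E
  purple-stemmed cut-leaf: (755 − 750.375)² / 750.375 = 0.0285
  purple-stemmed potato-leaf: (253 − 250.125)² / 250.125 = 0.0330
  green-stemmed cut-leaf: (244 − 250.125)² / 250.125 = 0.1500
  green-stemmed potato-leaf: (82 − 83.375)² / 83.375 = 0.0227
χ² = 0.0285 + 0.0330 + 0.1500 + 0.0227 = 0.2342 ≈ 0.234

0.234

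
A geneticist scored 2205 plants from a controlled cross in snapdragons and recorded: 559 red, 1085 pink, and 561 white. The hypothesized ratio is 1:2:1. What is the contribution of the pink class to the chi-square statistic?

Under the 1:2:1 hypothesis (Σ ratio = 4, N = 2205):
  red: 2205 × 1/4 = 551.25
  pink: 2205 × 2/4 = 1102.5
  white: 2205 × 1/4 = 551.25
Contribution of pink: (1085 − 1102.5)² / 1102.5 = 0.2778

0.278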